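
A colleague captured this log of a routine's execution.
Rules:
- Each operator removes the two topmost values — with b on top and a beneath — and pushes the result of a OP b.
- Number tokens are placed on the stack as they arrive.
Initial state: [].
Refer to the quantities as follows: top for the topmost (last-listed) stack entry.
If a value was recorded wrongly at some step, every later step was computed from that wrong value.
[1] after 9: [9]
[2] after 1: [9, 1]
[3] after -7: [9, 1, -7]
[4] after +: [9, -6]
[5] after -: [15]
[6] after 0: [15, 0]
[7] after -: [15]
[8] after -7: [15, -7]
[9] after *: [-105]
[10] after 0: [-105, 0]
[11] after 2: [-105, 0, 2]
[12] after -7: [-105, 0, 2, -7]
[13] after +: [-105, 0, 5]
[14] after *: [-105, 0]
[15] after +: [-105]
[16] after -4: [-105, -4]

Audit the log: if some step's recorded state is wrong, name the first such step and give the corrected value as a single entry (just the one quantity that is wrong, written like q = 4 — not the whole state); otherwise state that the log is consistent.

step 13, top = -5

Step 1: push 9: top = 9 — agrees with the log.
Step 2: push 1: top = 1 — consistent with the log.
Step 3: push -7: top = -7 — no discrepancy.
Step 4: 1 + -7 = -6 — same as recorded.
Step 5: 9 - -6 = 15 — no discrepancy.
Step 6: push 0: top = 0 — no discrepancy.
Step 7: 15 - 0 = 15 — in agreement.
Step 8: push -7: top = -7 — verified.
Step 9: 15 * -7 = -105 — matches.
Step 10: push 0: top = 0 — same as recorded.
Step 11: push 2: top = 2 — in agreement.
Step 12: push -7: top = -7 — matches.
Step 13: 2 + -7 = -5 — the entry is off here.
The earliest wrong entry is at step 13: it should read top = -5.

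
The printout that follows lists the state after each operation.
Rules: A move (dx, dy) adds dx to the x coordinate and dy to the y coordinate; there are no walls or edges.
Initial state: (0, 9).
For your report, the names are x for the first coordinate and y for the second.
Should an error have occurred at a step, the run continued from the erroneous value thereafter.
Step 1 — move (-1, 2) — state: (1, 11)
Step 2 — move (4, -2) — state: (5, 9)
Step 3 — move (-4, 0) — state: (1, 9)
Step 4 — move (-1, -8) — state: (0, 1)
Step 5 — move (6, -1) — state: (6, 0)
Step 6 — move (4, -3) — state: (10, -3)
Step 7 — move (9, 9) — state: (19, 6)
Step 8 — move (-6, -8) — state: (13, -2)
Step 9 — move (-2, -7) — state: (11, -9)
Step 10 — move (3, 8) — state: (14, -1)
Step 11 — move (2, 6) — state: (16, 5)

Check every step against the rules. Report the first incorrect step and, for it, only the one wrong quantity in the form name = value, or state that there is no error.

1. x = 0 + (-1) = -1, y = 9 + (2) = 11 (the printout has a different value)
Step 1 is the first one off; corrected, x = -1.

step 1, x = -1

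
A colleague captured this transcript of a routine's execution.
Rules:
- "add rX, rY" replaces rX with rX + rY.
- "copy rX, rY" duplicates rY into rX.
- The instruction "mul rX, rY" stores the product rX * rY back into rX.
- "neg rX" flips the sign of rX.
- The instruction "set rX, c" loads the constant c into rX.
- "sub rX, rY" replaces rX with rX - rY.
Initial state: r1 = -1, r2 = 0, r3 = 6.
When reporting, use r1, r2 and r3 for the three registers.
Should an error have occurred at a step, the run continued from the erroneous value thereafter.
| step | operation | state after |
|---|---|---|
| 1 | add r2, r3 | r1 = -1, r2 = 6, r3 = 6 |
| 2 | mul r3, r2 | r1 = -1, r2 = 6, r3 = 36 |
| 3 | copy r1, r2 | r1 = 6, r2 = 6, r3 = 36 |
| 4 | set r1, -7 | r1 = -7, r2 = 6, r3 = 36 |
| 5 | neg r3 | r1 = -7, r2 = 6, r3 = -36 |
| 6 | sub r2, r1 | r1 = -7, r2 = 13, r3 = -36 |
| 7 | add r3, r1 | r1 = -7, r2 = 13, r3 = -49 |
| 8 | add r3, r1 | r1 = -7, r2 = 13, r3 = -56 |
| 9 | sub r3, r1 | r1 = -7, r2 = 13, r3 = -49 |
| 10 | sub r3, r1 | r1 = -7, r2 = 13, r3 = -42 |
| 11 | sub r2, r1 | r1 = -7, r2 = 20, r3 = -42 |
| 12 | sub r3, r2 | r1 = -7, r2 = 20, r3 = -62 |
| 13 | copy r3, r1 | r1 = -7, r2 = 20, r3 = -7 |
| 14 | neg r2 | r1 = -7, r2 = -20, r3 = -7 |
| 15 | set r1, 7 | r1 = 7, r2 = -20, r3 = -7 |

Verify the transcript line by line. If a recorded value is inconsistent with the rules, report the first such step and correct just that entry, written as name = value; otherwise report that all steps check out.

step 7, r3 = -43

Recomputing the run from the initial state:
step 1: r1 = -1, r2 = 6, r3 = 6
step 2: r1 = -1, r2 = 6, r3 = 36
step 3: r1 = 6, r2 = 6, r3 = 36
step 4: r1 = -7, r2 = 6, r3 = 36
step 5: r1 = -7, r2 = 6, r3 = -36
step 6: r1 = -7, r2 = 13, r3 = -36
step 7: r1 = -7, r2 = 13, r3 = -43
step 8: r1 = -7, r2 = 13, r3 = -50
step 9: r1 = -7, r2 = 13, r3 = -43
step 10: r1 = -7, r2 = 13, r3 = -36
step 11: r1 = -7, r2 = 20, r3 = -36
step 12: r1 = -7, r2 = 20, r3 = -56
step 13: r1 = -7, r2 = 20, r3 = -7
step 14: r1 = -7, r2 = -20, r3 = -7
step 15: r1 = 7, r2 = -20, r3 = -7
The first disagreement with the transcript is at step 7, where the value should be r3 = -43.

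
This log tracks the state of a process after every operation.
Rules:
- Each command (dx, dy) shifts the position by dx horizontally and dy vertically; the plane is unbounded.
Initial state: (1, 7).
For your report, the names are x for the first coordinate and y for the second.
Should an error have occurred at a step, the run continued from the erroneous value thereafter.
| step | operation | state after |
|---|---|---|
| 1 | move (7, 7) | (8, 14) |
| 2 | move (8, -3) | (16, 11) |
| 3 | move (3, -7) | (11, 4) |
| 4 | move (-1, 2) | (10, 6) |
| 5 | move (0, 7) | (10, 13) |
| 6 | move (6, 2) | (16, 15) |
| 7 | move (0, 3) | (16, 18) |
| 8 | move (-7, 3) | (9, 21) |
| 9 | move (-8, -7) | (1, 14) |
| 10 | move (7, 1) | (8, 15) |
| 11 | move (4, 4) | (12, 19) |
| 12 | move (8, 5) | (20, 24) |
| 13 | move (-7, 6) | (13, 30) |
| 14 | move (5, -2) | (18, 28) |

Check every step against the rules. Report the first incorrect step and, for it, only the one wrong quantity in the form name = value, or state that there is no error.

step 3, x = 19

Recomputing the run from the initial state:
step 1: x = 8, y = 14
step 2: x = 16, y = 11
step 3: x = 19, y = 4
step 4: x = 18, y = 6
step 5: x = 18, y = 13
step 6: x = 24, y = 15
step 7: x = 24, y = 18
step 8: x = 17, y = 21
step 9: x = 9, y = 14
step 10: x = 16, y = 15
step 11: x = 20, y = 19
step 12: x = 28, y = 24
step 13: x = 21, y = 30
step 14: x = 26, y = 28
The first disagreement with the log is at step 3, where the value should be x = 19.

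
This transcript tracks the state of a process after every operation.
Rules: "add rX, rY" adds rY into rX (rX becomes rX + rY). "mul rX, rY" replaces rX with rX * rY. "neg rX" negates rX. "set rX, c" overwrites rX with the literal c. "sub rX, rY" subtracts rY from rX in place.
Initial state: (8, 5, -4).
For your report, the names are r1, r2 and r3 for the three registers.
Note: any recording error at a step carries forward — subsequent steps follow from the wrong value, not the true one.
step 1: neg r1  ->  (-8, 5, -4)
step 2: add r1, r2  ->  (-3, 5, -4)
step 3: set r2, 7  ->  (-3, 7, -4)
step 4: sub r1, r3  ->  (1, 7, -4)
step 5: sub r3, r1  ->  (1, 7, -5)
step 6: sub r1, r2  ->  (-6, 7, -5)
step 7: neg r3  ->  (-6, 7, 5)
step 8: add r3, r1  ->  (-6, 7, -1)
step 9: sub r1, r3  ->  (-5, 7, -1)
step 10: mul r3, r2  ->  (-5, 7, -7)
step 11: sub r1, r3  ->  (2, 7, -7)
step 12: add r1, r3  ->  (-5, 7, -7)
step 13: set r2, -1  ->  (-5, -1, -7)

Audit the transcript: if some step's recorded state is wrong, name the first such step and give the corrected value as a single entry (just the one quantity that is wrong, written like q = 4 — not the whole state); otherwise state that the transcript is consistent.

no error

Step 1: r1 = -(8) = -8 — same as recorded.
Step 2: r1 = -8 + 5 = -3 — checks out.
Step 3: r2 = 7 — no discrepancy.
Step 4: r1 = -3 - -4 = 1 — same as recorded.
Step 5: r3 = -4 - 1 = -5 — consistent with the transcript.
Step 6: r1 = 1 - 7 = -6 — verified.
Step 7: r3 = -(-5) = 5 — same as recorded.
Step 8: r3 = 5 + -6 = -1 — consistent with the transcript.
Step 9: r1 = -6 - -1 = -5 — no discrepancy.
Step 10: r3 = -1 * 7 = -7 — matches.
Step 11: r1 = -5 - -7 = 2 — consistent with the transcript.
Step 12: r1 = 2 + -7 = -5 — exactly as logged.
Step 13: r2 = -1 — confirmed correct.
All steps check out; nothing to correct.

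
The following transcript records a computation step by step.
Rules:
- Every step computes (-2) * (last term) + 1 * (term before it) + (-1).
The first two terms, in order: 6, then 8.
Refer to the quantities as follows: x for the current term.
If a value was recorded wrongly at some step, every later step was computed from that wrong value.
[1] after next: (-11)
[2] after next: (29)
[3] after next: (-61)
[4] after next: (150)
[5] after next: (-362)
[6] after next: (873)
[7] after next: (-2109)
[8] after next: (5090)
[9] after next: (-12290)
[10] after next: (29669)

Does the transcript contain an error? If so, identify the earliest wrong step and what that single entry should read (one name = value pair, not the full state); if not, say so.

step 1: x = -2*(8) + (1)*(6) + (-1) = -11 -> matches
step 2: x = -2*(-11) + (1)*(8) + (-1) = 29 -> verified
step 3: x = -2*(29) + (1)*(-11) + (-1) = -70 -> a discrepancy with the transcript
Conclusion: step 3 carries the first error; the entry should be x = -70.

step 3, x = -70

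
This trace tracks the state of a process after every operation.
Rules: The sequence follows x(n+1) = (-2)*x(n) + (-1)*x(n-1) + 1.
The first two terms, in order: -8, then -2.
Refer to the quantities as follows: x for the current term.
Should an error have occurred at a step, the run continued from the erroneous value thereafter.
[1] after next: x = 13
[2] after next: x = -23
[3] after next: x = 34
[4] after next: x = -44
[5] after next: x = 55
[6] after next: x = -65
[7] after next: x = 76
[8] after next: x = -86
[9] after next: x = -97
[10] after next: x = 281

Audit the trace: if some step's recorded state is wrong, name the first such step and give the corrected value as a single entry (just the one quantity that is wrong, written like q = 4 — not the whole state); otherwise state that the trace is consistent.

step 9, x = 97

Step 1: x = -2*(-2) + (-1)*(-8) + (1) = 13 — confirmed correct.
Step 2: x = -2*(13) + (-1)*(-2) + (1) = -23 — in agreement.
Step 3: x = -2*(-23) + (-1)*(13) + (1) = 34 — agrees with the trace.
Step 4: x = -2*(34) + (-1)*(-23) + (1) = -44 — no discrepancy.
Step 5: x = -2*(-44) + (-1)*(34) + (1) = 55 — in agreement.
Step 6: x = -2*(55) + (-1)*(-44) + (1) = -65 — verified.
Step 7: x = -2*(-65) + (-1)*(55) + (1) = 76 — confirmed correct.
Step 8: x = -2*(76) + (-1)*(-65) + (1) = -86 — in agreement.
Step 9: x = -2*(-86) + (-1)*(76) + (1) = 97 — the recorded entry deviates here.
That makes step 9 the first incorrect line — x = 97 is what it should show.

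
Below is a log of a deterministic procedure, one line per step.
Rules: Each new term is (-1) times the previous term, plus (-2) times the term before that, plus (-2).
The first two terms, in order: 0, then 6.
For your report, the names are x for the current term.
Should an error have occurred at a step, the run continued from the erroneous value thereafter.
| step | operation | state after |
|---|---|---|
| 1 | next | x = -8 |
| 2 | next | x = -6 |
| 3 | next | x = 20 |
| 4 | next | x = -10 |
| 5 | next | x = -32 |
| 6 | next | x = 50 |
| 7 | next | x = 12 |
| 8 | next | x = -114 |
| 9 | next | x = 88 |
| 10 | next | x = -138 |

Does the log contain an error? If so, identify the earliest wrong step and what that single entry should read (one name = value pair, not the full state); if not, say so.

step 10, x = 138

Recomputing the run from the initial state:
step 1: x = -8
step 2: x = -6
step 3: x = 20
step 4: x = -10
step 5: x = -32
step 6: x = 50
step 7: x = 12
step 8: x = -114
step 9: x = 88
step 10: x = 138
The first disagreement with the log is at step 10, where the value should be x = 138.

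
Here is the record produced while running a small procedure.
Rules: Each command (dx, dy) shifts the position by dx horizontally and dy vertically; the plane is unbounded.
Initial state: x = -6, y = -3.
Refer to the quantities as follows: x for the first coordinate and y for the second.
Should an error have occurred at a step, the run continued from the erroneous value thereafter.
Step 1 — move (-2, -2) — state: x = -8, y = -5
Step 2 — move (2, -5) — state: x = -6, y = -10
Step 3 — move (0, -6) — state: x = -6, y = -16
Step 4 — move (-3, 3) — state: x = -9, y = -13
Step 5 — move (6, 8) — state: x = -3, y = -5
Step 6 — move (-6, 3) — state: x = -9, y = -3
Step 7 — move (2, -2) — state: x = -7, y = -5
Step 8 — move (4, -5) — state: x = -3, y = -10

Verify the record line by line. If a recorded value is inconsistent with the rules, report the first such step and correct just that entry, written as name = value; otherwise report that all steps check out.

step 1: x = -6 + (-2) = -8, y = -3 + (-2) = -5 -> same as recorded
step 2: x = -8 + (2) = -6, y = -5 + (-5) = -10 -> exactly as logged
step 3: x = -6 + (0) = -6, y = -10 + (-6) = -16 -> exactly as logged
step 4: x = -6 + (-3) = -9, y = -16 + (3) = -13 -> agrees with the record
step 5: x = -9 + (6) = -3, y = -13 + (8) = -5 -> confirmed correct
step 6: x = -3 + (-6) = -9, y = -5 + (3) = -2 -> the record has a different value
Step 6 is the first one off; corrected, y = -2.

step 6, y = -2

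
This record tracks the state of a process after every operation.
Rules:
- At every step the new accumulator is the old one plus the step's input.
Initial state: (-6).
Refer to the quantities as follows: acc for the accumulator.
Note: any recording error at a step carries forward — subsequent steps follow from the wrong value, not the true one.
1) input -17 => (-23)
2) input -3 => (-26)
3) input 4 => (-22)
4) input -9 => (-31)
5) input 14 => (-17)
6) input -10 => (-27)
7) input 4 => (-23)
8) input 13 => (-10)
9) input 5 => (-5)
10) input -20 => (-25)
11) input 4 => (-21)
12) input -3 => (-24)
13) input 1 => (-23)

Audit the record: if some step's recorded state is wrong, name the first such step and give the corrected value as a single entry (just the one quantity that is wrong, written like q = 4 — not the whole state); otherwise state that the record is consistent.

no error

1. acc = -6 + -17 = -23 (no discrepancy)
2. acc = -23 + -3 = -26 (exactly as logged)
3. acc = -26 + 4 = -22 (agrees with the record)
4. acc = -22 + -9 = -31 (agrees with the record)
5. acc = -31 + 14 = -17 (confirmed correct)
6. acc = -17 + -10 = -27 (in agreement)
7. acc = -27 + 4 = -23 (agrees with the record)
8. acc = -23 + 13 = -10 (verified)
9. acc = -10 + 5 = -5 (exactly as logged)
10. acc = -5 + -20 = -25 (matches)
11. acc = -25 + 4 = -21 (checks out)
12. acc = -21 + -3 = -24 (checks out)
13. acc = -24 + 1 = -23 (exactly as logged)
The whole run recomputes cleanly — no discrepancies.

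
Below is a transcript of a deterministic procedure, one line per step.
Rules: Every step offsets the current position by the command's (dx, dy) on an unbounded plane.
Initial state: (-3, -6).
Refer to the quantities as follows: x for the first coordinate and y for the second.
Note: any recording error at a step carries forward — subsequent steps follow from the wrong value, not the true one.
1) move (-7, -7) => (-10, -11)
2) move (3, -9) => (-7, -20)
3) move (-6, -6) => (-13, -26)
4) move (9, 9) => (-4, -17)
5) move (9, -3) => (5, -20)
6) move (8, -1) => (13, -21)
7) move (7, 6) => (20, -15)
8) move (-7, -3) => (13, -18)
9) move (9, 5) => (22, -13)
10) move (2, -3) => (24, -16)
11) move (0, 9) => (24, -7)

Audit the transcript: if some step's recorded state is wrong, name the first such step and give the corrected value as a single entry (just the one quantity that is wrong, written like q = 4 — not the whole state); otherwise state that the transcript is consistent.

step 1, y = -13

Recomputing the run from the initial state:
step 1: x = -10, y = -13
step 2: x = -7, y = -22
step 3: x = -13, y = -28
step 4: x = -4, y = -19
step 5: x = 5, y = -22
step 6: x = 13, y = -23
step 7: x = 20, y = -17
step 8: x = 13, y = -20
step 9: x = 22, y = -15
step 10: x = 24, y = -18
step 11: x = 24, y = -9
The first disagreement with the transcript is at step 1, where the value should be y = -13.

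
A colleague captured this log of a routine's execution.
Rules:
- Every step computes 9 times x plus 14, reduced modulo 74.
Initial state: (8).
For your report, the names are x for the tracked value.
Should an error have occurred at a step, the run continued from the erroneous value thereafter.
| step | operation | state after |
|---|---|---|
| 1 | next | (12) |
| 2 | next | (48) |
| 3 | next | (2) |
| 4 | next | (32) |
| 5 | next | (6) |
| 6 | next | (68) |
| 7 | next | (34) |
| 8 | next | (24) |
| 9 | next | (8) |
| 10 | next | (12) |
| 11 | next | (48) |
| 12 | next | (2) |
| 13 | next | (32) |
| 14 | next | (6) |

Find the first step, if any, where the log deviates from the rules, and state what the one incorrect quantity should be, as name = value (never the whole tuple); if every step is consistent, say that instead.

Step 1: x = (9*8 + 14) mod 74 = 12 — in agreement.
Step 2: x = (9*12 + 14) mod 74 = 48 — checks out.
Step 3: x = (9*48 + 14) mod 74 = 2 — consistent with the log.
Step 4: x = (9*2 + 14) mod 74 = 32 — agrees with the log.
Step 5: x = (9*32 + 14) mod 74 = 6 — consistent with the log.
Step 6: x = (9*6 + 14) mod 74 = 68 — confirmed correct.
Step 7: x = (9*68 + 14) mod 74 = 34 — consistent with the log.
Step 8: x = (9*34 + 14) mod 74 = 24 — checks out.
Step 9: x = (9*24 + 14) mod 74 = 8 — no discrepancy.
Step 10: x = (9*8 + 14) mod 74 = 12 — no discrepancy.
Step 11: x = (9*12 + 14) mod 74 = 48 — checks out.
Step 12: x = (9*48 + 14) mod 74 = 2 — checks out.
Step 13: x = (9*2 + 14) mod 74 = 32 — checks out.
Step 14: x = (9*32 + 14) mod 74 = 6 — no discrepancy.
Every step is consistent.

no error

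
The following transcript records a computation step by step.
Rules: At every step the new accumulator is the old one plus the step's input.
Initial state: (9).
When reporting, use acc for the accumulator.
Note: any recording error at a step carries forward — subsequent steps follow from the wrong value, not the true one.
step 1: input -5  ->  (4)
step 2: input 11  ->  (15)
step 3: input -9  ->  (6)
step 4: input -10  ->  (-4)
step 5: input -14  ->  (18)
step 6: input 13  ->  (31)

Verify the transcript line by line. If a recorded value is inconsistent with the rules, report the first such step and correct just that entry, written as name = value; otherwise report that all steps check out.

step 5, acc = -18

1. acc = 9 + -5 = 4 (agrees with the transcript)
2. acc = 4 + 11 = 15 (agrees with the transcript)
3. acc = 15 + -9 = 6 (same as recorded)
4. acc = 6 + -10 = -4 (same as recorded)
5. acc = -4 + -14 = -18 (the recorded entry deviates here)
The audit stops at step 5: the recorded entry is wrong and should be acc = -18.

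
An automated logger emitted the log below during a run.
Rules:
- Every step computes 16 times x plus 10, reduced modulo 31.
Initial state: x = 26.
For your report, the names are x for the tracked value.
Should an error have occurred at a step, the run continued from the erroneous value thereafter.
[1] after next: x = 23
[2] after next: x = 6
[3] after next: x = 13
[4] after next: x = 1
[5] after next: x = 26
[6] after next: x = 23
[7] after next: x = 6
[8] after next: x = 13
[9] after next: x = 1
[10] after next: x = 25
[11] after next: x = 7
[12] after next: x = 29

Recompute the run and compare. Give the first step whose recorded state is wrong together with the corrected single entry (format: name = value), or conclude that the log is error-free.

step 10, x = 26

Recomputing the run from the initial state:
step 1: x = 23
step 2: x = 6
step 3: x = 13
step 4: x = 1
step 5: x = 26
step 6: x = 23
step 7: x = 6
step 8: x = 13
step 9: x = 1
step 10: x = 26
step 11: x = 23
step 12: x = 6
The first disagreement with the log is at step 10, where the value should be x = 26.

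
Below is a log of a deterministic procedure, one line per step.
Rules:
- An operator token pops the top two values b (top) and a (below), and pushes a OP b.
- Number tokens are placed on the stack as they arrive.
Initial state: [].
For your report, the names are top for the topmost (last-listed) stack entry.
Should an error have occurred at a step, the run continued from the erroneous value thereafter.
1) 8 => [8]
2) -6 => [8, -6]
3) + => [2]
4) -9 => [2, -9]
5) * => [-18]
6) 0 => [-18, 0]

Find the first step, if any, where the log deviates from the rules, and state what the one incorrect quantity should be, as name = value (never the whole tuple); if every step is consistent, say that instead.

no error

Recomputing the run from the initial state:
step 1: [8]
step 2: [8, -6]
step 3: [2]
step 4: [2, -9]
step 5: [-18]
step 6: [-18, 0]
This matches the log at every step.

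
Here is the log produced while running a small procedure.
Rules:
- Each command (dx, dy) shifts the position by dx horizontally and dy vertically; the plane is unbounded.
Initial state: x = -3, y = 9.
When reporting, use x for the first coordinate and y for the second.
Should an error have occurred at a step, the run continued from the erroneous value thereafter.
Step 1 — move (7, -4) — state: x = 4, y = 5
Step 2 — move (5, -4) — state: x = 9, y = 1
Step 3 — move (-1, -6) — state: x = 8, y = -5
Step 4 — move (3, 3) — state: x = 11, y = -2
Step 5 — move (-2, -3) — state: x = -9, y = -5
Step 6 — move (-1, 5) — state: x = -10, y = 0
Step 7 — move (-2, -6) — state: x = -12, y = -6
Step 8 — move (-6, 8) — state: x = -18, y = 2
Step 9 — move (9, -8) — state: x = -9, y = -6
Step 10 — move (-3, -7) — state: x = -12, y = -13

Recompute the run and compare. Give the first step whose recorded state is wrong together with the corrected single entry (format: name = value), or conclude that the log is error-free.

step 5, x = 9

1. x = -3 + (7) = 4, y = 9 + (-4) = 5 (confirmed correct)
2. x = 4 + (5) = 9, y = 5 + (-4) = 1 (same as recorded)
3. x = 9 + (-1) = 8, y = 1 + (-6) = -5 (agrees with the log)
4. x = 8 + (3) = 11, y = -5 + (3) = -2 (same as recorded)
5. x = 11 + (-2) = 9, y = -2 + (-3) = -5 (the entry is off here)
First incorrect step: 5; the correct value is x = 9.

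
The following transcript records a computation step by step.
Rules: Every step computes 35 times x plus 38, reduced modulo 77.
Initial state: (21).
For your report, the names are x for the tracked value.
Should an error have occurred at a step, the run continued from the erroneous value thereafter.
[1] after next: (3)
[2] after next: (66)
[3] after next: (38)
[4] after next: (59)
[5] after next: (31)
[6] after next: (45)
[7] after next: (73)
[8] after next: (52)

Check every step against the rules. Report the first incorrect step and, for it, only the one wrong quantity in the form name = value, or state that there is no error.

Recomputing the run from the initial state:
step 1: x = 3
step 2: x = 66
step 3: x = 38
step 4: x = 59
step 5: x = 24
step 6: x = 31
step 7: x = 45
step 8: x = 73
The first disagreement with the transcript is at step 5, where the value should be x = 24.

step 5, x = 24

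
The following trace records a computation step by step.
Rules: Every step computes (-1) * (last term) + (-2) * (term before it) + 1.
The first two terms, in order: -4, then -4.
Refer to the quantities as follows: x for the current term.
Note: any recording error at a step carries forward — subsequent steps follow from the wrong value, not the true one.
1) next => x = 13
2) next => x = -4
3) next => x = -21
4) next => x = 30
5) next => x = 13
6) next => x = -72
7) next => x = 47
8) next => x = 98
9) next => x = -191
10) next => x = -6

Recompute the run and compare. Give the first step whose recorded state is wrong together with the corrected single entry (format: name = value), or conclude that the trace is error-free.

Step 1: x = -1*(-4) + (-2)*(-4) + (1) = 13 — verified.
Step 2: x = -1*(13) + (-2)*(-4) + (1) = -4 — no discrepancy.
Step 3: x = -1*(-4) + (-2)*(13) + (1) = -21 — matches.
Step 4: x = -1*(-21) + (-2)*(-4) + (1) = 30 — same as recorded.
Step 5: x = -1*(30) + (-2)*(-21) + (1) = 13 — in agreement.
Step 6: x = -1*(13) + (-2)*(30) + (1) = -72 — checks out.
Step 7: x = -1*(-72) + (-2)*(13) + (1) = 47 — confirmed correct.
Step 8: x = -1*(47) + (-2)*(-72) + (1) = 98 — exactly as logged.
Step 9: x = -1*(98) + (-2)*(47) + (1) = -191 — verified.
Step 10: x = -1*(-191) + (-2)*(98) + (1) = -4 — this is not what the trace shows.
So the first discrepancy is step 10, where the right value is x = -4.

step 10, x = -4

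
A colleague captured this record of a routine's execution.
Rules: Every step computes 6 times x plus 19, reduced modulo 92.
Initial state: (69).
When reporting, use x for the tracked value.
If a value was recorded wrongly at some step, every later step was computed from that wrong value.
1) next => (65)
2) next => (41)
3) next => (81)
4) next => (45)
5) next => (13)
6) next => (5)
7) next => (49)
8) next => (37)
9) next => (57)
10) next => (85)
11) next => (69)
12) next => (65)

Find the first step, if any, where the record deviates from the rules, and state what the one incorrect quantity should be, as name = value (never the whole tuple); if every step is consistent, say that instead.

no error

Recomputing the run from the initial state:
step 1: x = 65
step 2: x = 41
step 3: x = 81
step 4: x = 45
step 5: x = 13
step 6: x = 5
step 7: x = 49
step 8: x = 37
step 9: x = 57
step 10: x = 85
step 11: x = 69
step 12: x = 65
This matches the record at every step.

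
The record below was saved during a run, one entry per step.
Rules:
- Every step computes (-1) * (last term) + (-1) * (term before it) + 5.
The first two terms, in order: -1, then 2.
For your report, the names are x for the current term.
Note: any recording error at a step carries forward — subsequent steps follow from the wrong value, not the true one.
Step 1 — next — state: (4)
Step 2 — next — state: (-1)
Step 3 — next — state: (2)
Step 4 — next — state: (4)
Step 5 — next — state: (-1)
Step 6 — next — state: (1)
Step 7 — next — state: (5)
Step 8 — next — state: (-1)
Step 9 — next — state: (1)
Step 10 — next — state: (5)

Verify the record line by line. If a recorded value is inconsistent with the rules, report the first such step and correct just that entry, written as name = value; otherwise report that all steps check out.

step 6, x = 2

Recomputing the run from the initial state:
step 1: x = 4
step 2: x = -1
step 3: x = 2
step 4: x = 4
step 5: x = -1
step 6: x = 2
step 7: x = 4
step 8: x = -1
step 9: x = 2
step 10: x = 4
The first disagreement with the record is at step 6, where the value should be x = 2.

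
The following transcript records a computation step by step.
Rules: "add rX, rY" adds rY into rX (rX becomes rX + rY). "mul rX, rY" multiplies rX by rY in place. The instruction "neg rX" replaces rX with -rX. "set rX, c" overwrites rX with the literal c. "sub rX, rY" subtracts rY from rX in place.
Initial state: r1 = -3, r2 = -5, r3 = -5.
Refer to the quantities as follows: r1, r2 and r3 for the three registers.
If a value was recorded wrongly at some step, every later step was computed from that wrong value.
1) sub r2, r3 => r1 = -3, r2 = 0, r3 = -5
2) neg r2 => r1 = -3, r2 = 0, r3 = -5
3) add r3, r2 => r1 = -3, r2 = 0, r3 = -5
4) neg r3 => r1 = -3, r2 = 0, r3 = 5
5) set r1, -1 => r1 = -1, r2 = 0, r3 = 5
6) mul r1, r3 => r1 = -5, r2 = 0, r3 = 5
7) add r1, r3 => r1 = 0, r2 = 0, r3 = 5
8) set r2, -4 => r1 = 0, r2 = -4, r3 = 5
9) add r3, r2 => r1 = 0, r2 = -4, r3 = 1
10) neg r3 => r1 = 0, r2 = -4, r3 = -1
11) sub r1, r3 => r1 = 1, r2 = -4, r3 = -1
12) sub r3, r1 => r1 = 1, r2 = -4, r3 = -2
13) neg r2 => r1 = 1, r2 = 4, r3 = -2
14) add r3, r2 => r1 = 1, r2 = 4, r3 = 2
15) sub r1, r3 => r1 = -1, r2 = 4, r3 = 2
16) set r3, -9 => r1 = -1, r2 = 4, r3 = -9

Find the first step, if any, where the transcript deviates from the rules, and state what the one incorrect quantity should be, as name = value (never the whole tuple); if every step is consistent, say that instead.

no error

Recomputing the run from the initial state:
step 1: r1 = -3, r2 = 0, r3 = -5
step 2: r1 = -3, r2 = 0, r3 = -5
step 3: r1 = -3, r2 = 0, r3 = -5
step 4: r1 = -3, r2 = 0, r3 = 5
step 5: r1 = -1, r2 = 0, r3 = 5
step 6: r1 = -5, r2 = 0, r3 = 5
step 7: r1 = 0, r2 = 0, r3 = 5
step 8: r1 = 0, r2 = -4, r3 = 5
step 9: r1 = 0, r2 = -4, r3 = 1
step 10: r1 = 0, r2 = -4, r3 = -1
step 11: r1 = 1, r2 = -4, r3 = -1
step 12: r1 = 1, r2 = -4, r3 = -2
step 13: r1 = 1, r2 = 4, r3 = -2
step 14: r1 = 1, r2 = 4, r3 = 2
step 15: r1 = -1, r2 = 4, r3 = 2
step 16: r1 = -1, r2 = 4, r3 = -9
This matches the transcript at every step.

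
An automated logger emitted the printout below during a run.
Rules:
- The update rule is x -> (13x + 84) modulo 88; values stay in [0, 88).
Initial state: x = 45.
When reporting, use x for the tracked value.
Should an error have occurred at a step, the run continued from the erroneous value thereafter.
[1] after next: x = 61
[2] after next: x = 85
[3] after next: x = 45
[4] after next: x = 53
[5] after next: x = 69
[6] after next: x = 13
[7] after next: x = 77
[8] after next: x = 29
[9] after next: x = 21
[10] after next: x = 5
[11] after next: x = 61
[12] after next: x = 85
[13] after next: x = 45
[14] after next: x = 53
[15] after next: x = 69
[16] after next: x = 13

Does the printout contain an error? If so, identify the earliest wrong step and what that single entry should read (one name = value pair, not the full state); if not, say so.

step 1, x = 53

1. x = (13*45 + 84) mod 88 = 53 (first mismatch against the printout)
So the first discrepancy is step 1, where the right value is x = 53.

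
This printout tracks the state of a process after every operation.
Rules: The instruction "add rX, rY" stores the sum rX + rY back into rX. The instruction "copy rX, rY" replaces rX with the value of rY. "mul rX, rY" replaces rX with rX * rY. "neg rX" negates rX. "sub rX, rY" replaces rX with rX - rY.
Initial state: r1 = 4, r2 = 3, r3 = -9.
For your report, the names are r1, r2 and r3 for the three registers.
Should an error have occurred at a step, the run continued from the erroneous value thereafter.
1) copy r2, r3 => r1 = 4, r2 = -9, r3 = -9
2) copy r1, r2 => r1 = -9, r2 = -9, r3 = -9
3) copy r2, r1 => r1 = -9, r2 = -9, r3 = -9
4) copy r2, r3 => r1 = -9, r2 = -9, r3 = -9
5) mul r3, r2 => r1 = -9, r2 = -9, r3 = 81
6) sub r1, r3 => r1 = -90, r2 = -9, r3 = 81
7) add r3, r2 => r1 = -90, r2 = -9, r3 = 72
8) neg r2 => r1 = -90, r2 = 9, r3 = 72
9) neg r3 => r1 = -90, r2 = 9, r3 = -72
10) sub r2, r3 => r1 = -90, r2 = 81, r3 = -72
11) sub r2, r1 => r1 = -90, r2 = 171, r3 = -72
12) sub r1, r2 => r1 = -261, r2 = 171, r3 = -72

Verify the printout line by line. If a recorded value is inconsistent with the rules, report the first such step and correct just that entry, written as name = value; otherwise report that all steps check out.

Recomputing the run from the initial state:
step 1: r1 = 4, r2 = -9, r3 = -9
step 2: r1 = -9, r2 = -9, r3 = -9
step 3: r1 = -9, r2 = -9, r3 = -9
step 4: r1 = -9, r2 = -9, r3 = -9
step 5: r1 = -9, r2 = -9, r3 = 81
step 6: r1 = -90, r2 = -9, r3 = 81
step 7: r1 = -90, r2 = -9, r3 = 72
step 8: r1 = -90, r2 = 9, r3 = 72
step 9: r1 = -90, r2 = 9, r3 = -72
step 10: r1 = -90, r2 = 81, r3 = -72
step 11: r1 = -90, r2 = 171, r3 = -72
step 12: r1 = -261, r2 = 171, r3 = -72
This matches the printout at every step.

no error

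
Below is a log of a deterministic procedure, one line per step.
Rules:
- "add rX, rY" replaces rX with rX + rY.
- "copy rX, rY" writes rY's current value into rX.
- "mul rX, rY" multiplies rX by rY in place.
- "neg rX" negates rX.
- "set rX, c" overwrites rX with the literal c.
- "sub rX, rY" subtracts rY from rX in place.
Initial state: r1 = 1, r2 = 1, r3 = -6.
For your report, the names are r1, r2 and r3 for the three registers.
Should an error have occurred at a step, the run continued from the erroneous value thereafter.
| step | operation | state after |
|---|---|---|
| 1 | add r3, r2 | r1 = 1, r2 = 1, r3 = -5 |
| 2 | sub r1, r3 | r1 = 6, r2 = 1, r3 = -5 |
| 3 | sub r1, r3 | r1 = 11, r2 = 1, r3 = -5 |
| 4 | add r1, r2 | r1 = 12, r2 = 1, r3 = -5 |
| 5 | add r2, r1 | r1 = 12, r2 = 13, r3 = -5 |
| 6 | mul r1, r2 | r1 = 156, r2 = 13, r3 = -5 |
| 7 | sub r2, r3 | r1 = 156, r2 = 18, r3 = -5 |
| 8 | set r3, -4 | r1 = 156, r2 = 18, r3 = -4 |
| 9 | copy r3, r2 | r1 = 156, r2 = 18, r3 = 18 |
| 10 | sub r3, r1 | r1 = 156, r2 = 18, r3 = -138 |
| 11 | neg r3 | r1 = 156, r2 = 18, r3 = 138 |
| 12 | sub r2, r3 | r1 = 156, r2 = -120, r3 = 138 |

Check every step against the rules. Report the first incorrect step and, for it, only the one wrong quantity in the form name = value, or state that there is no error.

Step 1: r3 = -6 + 1 = -5 — in agreement.
Step 2: r1 = 1 - -5 = 6 — no discrepancy.
Step 3: r1 = 6 - -5 = 11 — same as recorded.
Step 4: r1 = 11 + 1 = 12 — agrees with the log.
Step 5: r2 = 1 + 12 = 13 — verified.
Step 6: r1 = 12 * 13 = 156 — verified.
Step 7: r2 = 13 - -5 = 18 — matches.
Step 8: r3 = -4 — matches.
Step 9: r3 = 18 — confirmed correct.
Step 10: r3 = 18 - 156 = -138 — confirmed correct.
Step 11: r3 = -(-138) = 138 — confirmed correct.
Step 12: r2 = 18 - 138 = -120 — checks out.
The recomputation confirms every line.

no error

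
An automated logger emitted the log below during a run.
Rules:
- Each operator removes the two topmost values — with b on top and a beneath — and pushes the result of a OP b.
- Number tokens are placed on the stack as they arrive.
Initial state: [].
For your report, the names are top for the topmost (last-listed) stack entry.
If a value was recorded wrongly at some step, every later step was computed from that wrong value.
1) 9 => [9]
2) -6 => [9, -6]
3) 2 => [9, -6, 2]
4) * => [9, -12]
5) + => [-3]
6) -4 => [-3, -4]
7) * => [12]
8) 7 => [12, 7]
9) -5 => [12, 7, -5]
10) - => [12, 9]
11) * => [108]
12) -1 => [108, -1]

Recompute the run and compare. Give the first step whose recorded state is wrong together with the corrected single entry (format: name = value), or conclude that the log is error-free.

step 1: push 9: top = 9 -> same as recorded
step 2: push -6: top = -6 -> verified
step 3: push 2: top = 2 -> confirmed correct
step 4: -6 * 2 = -12 -> matches
step 5: 9 + -12 = -3 -> no discrepancy
step 6: push -4: top = -4 -> exactly as logged
step 7: -3 * -4 = 12 -> in agreement
step 8: push 7: top = 7 -> confirmed correct
step 9: push -5: top = -5 -> same as recorded
step 10: 7 - -5 = 12 -> not what was recorded
The earliest wrong entry is at step 10: it should read top = 12.

step 10, top = 12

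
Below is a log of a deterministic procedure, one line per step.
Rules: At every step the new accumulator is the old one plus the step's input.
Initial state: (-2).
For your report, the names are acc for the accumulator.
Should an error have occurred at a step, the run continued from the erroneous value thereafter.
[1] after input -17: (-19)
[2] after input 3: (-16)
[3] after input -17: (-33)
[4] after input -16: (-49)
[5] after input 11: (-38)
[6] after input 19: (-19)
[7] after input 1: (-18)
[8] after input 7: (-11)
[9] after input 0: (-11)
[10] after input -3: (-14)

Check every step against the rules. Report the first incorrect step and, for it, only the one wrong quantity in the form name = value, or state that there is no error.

no error

step 1: acc = -2 + -17 = -19 -> verified
step 2: acc = -19 + 3 = -16 -> no discrepancy
step 3: acc = -16 + -17 = -33 -> confirmed correct
step 4: acc = -33 + -16 = -49 -> no discrepancy
step 5: acc = -49 + 11 = -38 -> checks out
step 6: acc = -38 + 19 = -19 -> in agreement
step 7: acc = -19 + 1 = -18 -> exactly as logged
step 8: acc = -18 + 7 = -11 -> matches
step 9: acc = -11 + 0 = -11 -> same as recorded
step 10: acc = -11 + -3 = -14 -> checks out
The whole run recomputes cleanly — no discrepancies.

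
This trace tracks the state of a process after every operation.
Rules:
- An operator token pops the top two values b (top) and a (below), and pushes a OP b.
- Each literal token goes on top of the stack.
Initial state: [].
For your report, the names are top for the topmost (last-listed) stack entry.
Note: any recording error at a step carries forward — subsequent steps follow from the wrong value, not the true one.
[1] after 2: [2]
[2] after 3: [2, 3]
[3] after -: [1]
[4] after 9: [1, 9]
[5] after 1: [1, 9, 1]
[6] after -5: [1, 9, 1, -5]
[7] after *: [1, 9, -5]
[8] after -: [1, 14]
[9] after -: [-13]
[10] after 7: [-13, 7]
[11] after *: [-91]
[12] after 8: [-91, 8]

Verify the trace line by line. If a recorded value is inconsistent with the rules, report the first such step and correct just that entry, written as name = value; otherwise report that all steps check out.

Recomputing the run from the initial state:
step 1: [2]
step 2: [2, 3]
step 3: [-1]
step 4: [-1, 9]
step 5: [-1, 9, 1]
step 6: [-1, 9, 1, -5]
step 7: [-1, 9, -5]
step 8: [-1, 14]
step 9: [-15]
step 10: [-15, 7]
step 11: [-105]
step 12: [-105, 8]
The first disagreement with the trace is at step 3, where the value should be top = -1.

step 3, top = -1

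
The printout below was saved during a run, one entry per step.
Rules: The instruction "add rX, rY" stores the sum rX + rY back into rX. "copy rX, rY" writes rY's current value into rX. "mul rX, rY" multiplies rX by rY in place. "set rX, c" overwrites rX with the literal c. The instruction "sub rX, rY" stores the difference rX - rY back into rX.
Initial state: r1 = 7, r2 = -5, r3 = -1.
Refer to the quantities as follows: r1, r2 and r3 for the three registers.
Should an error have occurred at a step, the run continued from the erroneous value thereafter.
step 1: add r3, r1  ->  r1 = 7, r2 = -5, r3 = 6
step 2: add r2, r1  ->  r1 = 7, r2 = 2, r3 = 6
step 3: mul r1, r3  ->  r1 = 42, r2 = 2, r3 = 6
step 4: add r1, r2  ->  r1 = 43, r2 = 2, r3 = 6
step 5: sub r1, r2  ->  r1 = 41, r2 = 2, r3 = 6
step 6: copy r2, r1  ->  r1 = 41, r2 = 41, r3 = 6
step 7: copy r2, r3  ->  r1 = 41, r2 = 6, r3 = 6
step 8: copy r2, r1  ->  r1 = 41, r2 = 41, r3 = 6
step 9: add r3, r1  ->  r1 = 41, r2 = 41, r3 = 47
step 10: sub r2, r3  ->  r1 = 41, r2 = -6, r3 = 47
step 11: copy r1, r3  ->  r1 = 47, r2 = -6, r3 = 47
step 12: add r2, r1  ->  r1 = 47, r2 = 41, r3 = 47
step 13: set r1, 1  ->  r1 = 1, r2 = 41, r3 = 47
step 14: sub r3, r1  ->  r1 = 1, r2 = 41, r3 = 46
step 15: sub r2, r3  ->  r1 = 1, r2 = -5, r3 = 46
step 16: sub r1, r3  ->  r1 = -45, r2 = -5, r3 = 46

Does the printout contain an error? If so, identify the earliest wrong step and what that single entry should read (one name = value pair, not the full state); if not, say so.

Recomputing the run from the initial state:
step 1: r1 = 7, r2 = -5, r3 = 6
step 2: r1 = 7, r2 = 2, r3 = 6
step 3: r1 = 42, r2 = 2, r3 = 6
step 4: r1 = 44, r2 = 2, r3 = 6
step 5: r1 = 42, r2 = 2, r3 = 6
step 6: r1 = 42, r2 = 42, r3 = 6
step 7: r1 = 42, r2 = 6, r3 = 6
step 8: r1 = 42, r2 = 42, r3 = 6
step 9: r1 = 42, r2 = 42, r3 = 48
step 10: r1 = 42, r2 = -6, r3 = 48
step 11: r1 = 48, r2 = -6, r3 = 48
step 12: r1 = 48, r2 = 42, r3 = 48
step 13: r1 = 1, r2 = 42, r3 = 48
step 14: r1 = 1, r2 = 42, r3 = 47
step 15: r1 = 1, r2 = -5, r3 = 47
step 16: r1 = -46, r2 = -5, r3 = 47
The first disagreement with the printout is at step 4, where the value should be r1 = 44.

step 4, r1 = 44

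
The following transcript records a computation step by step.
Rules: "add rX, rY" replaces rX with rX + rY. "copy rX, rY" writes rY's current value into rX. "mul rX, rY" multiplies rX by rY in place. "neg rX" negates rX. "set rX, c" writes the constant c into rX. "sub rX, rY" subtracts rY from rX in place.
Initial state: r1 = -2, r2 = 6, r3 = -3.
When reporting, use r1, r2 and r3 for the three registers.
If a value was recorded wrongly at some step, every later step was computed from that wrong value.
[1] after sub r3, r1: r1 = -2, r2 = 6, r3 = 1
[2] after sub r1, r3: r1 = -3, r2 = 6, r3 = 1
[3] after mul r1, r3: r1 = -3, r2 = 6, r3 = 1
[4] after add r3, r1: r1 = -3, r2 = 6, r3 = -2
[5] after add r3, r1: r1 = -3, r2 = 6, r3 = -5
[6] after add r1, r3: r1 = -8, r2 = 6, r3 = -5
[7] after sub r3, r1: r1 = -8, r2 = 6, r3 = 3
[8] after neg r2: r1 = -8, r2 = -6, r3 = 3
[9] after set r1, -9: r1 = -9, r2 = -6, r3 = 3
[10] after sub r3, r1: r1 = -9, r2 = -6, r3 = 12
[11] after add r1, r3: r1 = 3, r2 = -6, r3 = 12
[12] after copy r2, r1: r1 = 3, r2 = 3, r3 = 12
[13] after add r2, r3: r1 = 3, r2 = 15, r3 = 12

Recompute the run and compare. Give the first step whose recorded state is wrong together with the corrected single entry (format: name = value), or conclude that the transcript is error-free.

Recomputing the run from the initial state:
step 1: r1 = -2, r2 = 6, r3 = -1
step 2: r1 = -1, r2 = 6, r3 = -1
step 3: r1 = 1, r2 = 6, r3 = -1
step 4: r1 = 1, r2 = 6, r3 = 0
step 5: r1 = 1, r2 = 6, r3 = 1
step 6: r1 = 2, r2 = 6, r3 = 1
step 7: r1 = 2, r2 = 6, r3 = -1
step 8: r1 = 2, r2 = -6, r3 = -1
step 9: r1 = -9, r2 = -6, r3 = -1
step 10: r1 = -9, r2 = -6, r3 = 8
step 11: r1 = -1, r2 = -6, r3 = 8
step 12: r1 = -1, r2 = -1, r3 = 8
step 13: r1 = -1, r2 = 7, r3 = 8
The first disagreement with the transcript is at step 1, where the value should be r3 = -1.

step 1, r3 = -1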